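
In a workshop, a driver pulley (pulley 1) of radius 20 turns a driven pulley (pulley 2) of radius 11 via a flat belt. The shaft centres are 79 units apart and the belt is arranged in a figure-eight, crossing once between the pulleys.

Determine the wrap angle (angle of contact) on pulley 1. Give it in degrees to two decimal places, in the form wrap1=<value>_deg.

crossed belt: β = asin((r1+r2)/C) = asin(31/79) = 23.1042°
wrap1 = wrap2 = π + 2β = 226.2085°

wrap1=226.21_deg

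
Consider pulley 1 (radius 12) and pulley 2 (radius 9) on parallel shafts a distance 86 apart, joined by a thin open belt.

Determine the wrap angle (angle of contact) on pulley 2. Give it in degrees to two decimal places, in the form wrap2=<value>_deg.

wrap2=176.00_deg

open belt: β = asin((r2−r1)/C) = asin(-3/86) = -1.9991°
wrap1 = π − 2β = 183.9982°
wrap2 = π + 2β = 176.0018°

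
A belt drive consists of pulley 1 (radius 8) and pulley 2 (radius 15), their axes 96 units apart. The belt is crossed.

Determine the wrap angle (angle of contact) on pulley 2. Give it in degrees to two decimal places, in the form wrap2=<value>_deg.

crossed belt: β = asin((r1+r2)/C) = asin(23/96) = 13.8619°
wrap1 = wrap2 = π + 2β = 207.7239°

wrap2=207.72_deg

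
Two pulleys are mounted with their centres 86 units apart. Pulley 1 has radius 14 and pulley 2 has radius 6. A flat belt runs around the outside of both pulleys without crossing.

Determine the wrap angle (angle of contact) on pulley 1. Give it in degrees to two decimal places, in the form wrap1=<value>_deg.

open belt: β = asin((r2−r1)/C) = asin(-8/86) = -5.3376°
wrap1 = π − 2β = 190.6751°
wrap2 = π + 2β = 169.3249°

wrap1=190.68_deg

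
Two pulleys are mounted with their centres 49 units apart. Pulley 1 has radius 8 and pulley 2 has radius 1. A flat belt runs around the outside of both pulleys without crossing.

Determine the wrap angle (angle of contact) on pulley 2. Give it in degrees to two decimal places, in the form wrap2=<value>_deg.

open belt: β = asin((r2−r1)/C) = asin(-7/49) = -8.2132°
wrap1 = π − 2β = 196.4264°
wrap2 = π + 2β = 163.5736°

wrap2=163.57_deg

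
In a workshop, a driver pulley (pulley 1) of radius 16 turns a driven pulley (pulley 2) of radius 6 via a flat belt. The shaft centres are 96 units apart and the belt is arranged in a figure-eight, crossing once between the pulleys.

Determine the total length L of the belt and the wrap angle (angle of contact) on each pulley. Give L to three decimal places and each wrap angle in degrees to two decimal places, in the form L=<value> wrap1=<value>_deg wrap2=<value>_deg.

crossed belt: β = asin((r1+r2)/C) = asin(22/96) = 13.2480°
wrap1 = wrap2 = π + 2β = 206.4960°
tangent length = C·cosβ = 93.4452
L = (r1+r2)·wrap + 2·C·cosβ = 22·3.6040 + 2·93.4452 = 266.1791

L=266.179 wrap1=206.50_deg wrap2=206.50_deg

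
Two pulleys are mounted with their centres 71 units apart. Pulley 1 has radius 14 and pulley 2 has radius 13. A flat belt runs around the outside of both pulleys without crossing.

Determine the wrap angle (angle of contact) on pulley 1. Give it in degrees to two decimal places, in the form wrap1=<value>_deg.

open belt: β = asin((r2−r1)/C) = asin(-1/71) = -0.8070°
wrap1 = π − 2β = 181.6140°
wrap2 = π + 2β = 178.3860°

wrap1=181.61_deg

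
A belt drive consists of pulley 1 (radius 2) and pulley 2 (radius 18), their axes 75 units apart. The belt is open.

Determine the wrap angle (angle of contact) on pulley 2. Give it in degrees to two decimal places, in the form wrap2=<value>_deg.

open belt: β = asin((r2−r1)/C) = asin(16/75) = 12.3178°
wrap1 = π − 2β = 155.3645°
wrap2 = π + 2β = 204.6355°

wrap2=204.64_deg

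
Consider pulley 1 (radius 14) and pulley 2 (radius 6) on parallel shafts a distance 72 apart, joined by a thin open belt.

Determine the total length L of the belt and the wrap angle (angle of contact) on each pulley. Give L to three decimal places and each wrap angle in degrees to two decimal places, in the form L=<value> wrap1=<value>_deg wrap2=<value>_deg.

open belt: β = asin((r2−r1)/C) = asin(-8/72) = -6.3794°
wrap1 = π − 2β = 192.7587°
wrap2 = π + 2β = 167.2413°
tangent length = C·cosβ = 71.5542
L = r1·wrap1 + r2·wrap2 + 2·C·cosβ = 14·3.3643 + 6·2.9189 + 2·71.5542 = 207.7217

L=207.722 wrap1=192.76_deg wrap2=167.24_deg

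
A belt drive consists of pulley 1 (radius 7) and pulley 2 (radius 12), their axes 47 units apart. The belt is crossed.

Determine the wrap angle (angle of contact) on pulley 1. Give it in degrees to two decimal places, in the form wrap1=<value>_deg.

crossed belt: β = asin((r1+r2)/C) = asin(19/47) = 23.8445°
wrap1 = wrap2 = π + 2β = 227.6889°

wrap1=227.69_deg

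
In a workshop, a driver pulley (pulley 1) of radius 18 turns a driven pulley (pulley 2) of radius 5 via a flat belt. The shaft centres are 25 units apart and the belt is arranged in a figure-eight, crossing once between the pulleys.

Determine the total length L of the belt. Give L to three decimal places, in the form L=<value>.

crossed belt: β = asin((r1+r2)/C) = asin(23/25) = 66.9261°
wrap1 = wrap2 = π + 2β = 313.8522°
tangent length = C·cosβ = 9.7980
L = (r1+r2)·wrap + 2·C·cosβ = 23·5.4778 + 2·9.7980 = 145.5843

L=145.584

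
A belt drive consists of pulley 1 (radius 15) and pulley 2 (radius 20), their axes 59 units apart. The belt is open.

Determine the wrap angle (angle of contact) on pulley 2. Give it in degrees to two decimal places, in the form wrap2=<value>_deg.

wrap2=189.72_deg

open belt: β = asin((r2−r1)/C) = asin(5/59) = 4.8614°
wrap1 = π − 2β = 170.2772°
wrap2 = π + 2β = 189.7228°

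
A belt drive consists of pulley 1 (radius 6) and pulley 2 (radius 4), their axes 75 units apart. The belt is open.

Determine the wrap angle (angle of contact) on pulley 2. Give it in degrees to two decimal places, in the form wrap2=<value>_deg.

open belt: β = asin((r2−r1)/C) = asin(-2/75) = -1.5281°
wrap1 = π − 2β = 183.0561°
wrap2 = π + 2β = 176.9439°

wrap2=176.94_deg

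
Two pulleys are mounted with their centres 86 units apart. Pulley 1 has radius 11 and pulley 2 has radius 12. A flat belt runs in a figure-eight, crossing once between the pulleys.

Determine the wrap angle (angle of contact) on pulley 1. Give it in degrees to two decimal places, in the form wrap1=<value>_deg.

crossed belt: β = asin((r1+r2)/C) = asin(23/86) = 15.5121°
wrap1 = wrap2 = π + 2β = 211.0242°

wrap1=211.02_deg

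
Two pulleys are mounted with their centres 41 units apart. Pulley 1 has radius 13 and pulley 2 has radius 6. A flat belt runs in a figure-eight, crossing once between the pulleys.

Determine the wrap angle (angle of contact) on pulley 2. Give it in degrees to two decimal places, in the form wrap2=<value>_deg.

crossed belt: β = asin((r1+r2)/C) = asin(19/41) = 27.6077°
wrap1 = wrap2 = π + 2β = 235.2153°

wrap2=235.22_deg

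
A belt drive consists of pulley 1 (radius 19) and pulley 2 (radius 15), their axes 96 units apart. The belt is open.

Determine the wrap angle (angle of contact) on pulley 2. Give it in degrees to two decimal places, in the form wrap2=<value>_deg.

open belt: β = asin((r2−r1)/C) = asin(-4/96) = -2.3880°
wrap1 = π − 2β = 184.7760°
wrap2 = π + 2β = 175.2240°

wrap2=175.22_deg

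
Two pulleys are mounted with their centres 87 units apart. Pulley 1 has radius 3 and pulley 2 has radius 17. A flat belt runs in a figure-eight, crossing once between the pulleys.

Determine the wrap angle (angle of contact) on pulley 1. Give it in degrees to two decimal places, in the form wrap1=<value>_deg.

crossed belt: β = asin((r1+r2)/C) = asin(20/87) = 13.2903°
wrap1 = wrap2 = π + 2β = 206.5806°

wrap1=206.58_deg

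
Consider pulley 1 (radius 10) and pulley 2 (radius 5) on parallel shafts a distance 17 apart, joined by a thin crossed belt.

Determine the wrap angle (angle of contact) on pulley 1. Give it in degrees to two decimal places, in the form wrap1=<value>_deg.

crossed belt: β = asin((r1+r2)/C) = asin(15/17) = 61.9275°
wrap1 = wrap2 = π + 2β = 303.8550°

wrap1=303.86_deg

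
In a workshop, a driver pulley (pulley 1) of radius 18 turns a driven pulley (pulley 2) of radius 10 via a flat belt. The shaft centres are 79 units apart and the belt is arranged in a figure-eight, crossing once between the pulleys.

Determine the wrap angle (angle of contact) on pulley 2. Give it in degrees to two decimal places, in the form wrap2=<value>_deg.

crossed belt: β = asin((r1+r2)/C) = asin(28/79) = 20.7585°
wrap1 = wrap2 = π + 2β = 221.5171°

wrap2=221.52_deg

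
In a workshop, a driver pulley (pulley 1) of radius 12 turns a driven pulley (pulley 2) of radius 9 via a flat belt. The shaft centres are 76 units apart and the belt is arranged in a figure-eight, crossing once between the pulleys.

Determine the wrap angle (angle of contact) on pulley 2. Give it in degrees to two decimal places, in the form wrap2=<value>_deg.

crossed belt: β = asin((r1+r2)/C) = asin(21/76) = 16.0404°
wrap1 = wrap2 = π + 2β = 212.0809°

wrap2=212.08_deg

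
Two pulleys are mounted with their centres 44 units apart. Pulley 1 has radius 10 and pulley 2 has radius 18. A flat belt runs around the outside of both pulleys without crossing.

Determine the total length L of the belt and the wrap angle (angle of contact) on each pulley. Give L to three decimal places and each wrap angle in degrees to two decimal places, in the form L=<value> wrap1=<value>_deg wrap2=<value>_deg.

open belt: β = asin((r2−r1)/C) = asin(8/44) = 10.4757°
wrap1 = π − 2β = 159.0486°
wrap2 = π + 2β = 200.9514°
tangent length = C·cosβ = 43.2666
L = r1·wrap1 + r2·wrap2 + 2·C·cosβ = 10·2.7759 + 18·3.5073 + 2·43.2666 = 177.4232

L=177.423 wrap1=159.05_deg wrap2=200.95_deg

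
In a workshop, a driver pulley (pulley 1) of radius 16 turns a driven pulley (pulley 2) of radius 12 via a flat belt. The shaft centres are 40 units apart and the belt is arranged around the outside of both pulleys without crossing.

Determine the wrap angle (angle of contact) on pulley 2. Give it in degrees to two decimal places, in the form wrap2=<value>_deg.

wrap2=168.52_deg

open belt: β = asin((r2−r1)/C) = asin(-4/40) = -5.7392°
wrap1 = π − 2β = 191.4783°
wrap2 = π + 2β = 168.5217°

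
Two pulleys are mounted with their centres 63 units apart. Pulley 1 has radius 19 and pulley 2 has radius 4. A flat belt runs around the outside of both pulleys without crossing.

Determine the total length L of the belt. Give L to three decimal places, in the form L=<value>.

L=201.845

open belt: β = asin((r2−r1)/C) = asin(-15/63) = -13.7741°
wrap1 = π − 2β = 207.5483°
wrap2 = π + 2β = 152.4517°
tangent length = C·cosβ = 61.1882
L = r1·wrap1 + r2·wrap2 + 2·C·cosβ = 19·3.6224 + 4·2.6608 + 2·61.1882 = 201.8452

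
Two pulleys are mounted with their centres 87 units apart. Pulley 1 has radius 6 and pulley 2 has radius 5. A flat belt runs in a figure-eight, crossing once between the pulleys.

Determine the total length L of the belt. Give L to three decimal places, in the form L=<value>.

L=209.950

crossed belt: β = asin((r1+r2)/C) = asin(11/87) = 7.2637°
wrap1 = wrap2 = π + 2β = 194.5275°
tangent length = C·cosβ = 86.3018
L = (r1+r2)·wrap + 2·C·cosβ = 11·3.3951 + 2·86.3018 = 209.9502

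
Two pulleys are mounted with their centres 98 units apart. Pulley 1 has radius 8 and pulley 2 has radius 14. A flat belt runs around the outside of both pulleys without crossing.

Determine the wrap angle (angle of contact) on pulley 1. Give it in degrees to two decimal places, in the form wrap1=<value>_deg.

wrap1=172.98_deg

open belt: β = asin((r2−r1)/C) = asin(6/98) = 3.5101°
wrap1 = π − 2β = 172.9798°
wrap2 = π + 2β = 187.0202°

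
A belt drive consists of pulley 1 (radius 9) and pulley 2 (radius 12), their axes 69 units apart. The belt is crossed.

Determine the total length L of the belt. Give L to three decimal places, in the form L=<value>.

crossed belt: β = asin((r1+r2)/C) = asin(21/69) = 17.7189°
wrap1 = wrap2 = π + 2β = 215.4379°
tangent length = C·cosβ = 65.7267
L = (r1+r2)·wrap + 2·C·cosβ = 21·3.7601 + 2·65.7267 = 210.4155

L=210.416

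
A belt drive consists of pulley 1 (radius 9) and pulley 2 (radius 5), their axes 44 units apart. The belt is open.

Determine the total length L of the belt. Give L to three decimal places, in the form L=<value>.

open belt: β = asin((r2−r1)/C) = asin(-4/44) = -5.2159°
wrap1 = π − 2β = 190.4318°
wrap2 = π + 2β = 169.5682°
tangent length = C·cosβ = 43.8178
L = r1·wrap1 + r2·wrap2 + 2·C·cosβ = 9·3.3237 + 5·2.9595 + 2·43.8178 = 132.3462

L=132.346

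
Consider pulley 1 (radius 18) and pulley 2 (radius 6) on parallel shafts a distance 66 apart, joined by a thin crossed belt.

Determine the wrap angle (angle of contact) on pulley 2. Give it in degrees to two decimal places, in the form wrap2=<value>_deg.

wrap2=222.65_deg

crossed belt: β = asin((r1+r2)/C) = asin(24/66) = 21.3237°
wrap1 = wrap2 = π + 2β = 222.6474°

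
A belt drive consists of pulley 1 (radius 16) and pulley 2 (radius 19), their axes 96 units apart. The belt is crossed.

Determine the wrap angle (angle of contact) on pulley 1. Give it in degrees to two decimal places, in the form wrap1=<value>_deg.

crossed belt: β = asin((r1+r2)/C) = asin(35/96) = 21.3819°
wrap1 = wrap2 = π + 2β = 222.7639°

wrap1=222.76_deg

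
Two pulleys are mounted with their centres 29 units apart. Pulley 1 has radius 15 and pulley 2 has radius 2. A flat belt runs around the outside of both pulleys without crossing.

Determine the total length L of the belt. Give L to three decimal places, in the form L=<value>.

L=117.339

open belt: β = asin((r2−r1)/C) = asin(-13/29) = -26.6331°
wrap1 = π − 2β = 233.2662°
wrap2 = π + 2β = 126.7338°
tangent length = C·cosβ = 25.9230
L = r1·wrap1 + r2·wrap2 + 2·C·cosβ = 15·4.0713 + 2·2.2119 + 2·25.9230 = 117.3387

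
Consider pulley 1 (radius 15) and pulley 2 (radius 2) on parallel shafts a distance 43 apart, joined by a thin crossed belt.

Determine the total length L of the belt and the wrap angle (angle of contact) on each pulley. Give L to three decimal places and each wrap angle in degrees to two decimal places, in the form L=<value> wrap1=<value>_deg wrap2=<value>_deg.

crossed belt: β = asin((r1+r2)/C) = asin(17/43) = 23.2877°
wrap1 = wrap2 = π + 2β = 226.5755°
tangent length = C·cosβ = 39.4968
L = (r1+r2)·wrap + 2·C·cosβ = 17·3.9545 + 2·39.4968 = 146.2200

L=146.220 wrap1=226.58_deg wrap2=226.58_deg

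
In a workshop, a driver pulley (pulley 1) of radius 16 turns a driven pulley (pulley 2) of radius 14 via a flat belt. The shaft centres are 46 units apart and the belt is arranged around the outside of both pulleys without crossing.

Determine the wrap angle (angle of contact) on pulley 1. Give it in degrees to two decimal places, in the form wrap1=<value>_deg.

wrap1=184.98_deg

open belt: β = asin((r2−r1)/C) = asin(-2/46) = -2.4919°
wrap1 = π − 2β = 184.9838°
wrap2 = π + 2β = 175.0162°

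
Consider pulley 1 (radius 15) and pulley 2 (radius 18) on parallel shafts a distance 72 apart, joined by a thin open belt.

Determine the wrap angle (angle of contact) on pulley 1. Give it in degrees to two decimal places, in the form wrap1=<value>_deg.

wrap1=175.22_deg

open belt: β = asin((r2−r1)/C) = asin(3/72) = 2.3880°
wrap1 = π − 2β = 175.2240°
wrap2 = π + 2β = 184.7760°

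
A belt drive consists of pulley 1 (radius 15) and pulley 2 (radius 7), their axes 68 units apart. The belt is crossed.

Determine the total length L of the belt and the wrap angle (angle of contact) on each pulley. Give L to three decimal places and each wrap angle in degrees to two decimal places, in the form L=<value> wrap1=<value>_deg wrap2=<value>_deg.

L=212.297 wrap1=217.75_deg wrap2=217.75_deg

crossed belt: β = asin((r1+r2)/C) = asin(22/68) = 18.8765°
wrap1 = wrap2 = π + 2β = 217.7530°
tangent length = C·cosβ = 64.3428
L = (r1+r2)·wrap + 2·C·cosβ = 22·3.8005 + 2·64.3428 = 212.2968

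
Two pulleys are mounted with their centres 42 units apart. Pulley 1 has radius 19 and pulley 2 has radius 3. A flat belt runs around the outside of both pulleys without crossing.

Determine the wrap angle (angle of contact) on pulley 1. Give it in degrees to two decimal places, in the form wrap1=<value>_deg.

wrap1=224.79_deg

open belt: β = asin((r2−r1)/C) = asin(-16/42) = -22.3927°
wrap1 = π − 2β = 224.7854°
wrap2 = π + 2β = 135.2146°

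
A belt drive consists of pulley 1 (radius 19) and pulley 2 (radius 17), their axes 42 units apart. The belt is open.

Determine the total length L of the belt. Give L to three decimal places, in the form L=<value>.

open belt: β = asin((r2−r1)/C) = asin(-2/42) = -2.7294°
wrap1 = π − 2β = 185.4588°
wrap2 = π + 2β = 174.5412°
tangent length = C·cosβ = 41.9524
L = r1·wrap1 + r2·wrap2 + 2·C·cosβ = 19·3.2369 + 17·3.0463 + 2·41.9524 = 197.1926

L=197.193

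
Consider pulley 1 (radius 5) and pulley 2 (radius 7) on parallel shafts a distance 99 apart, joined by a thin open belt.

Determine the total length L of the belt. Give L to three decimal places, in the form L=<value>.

L=235.740

open belt: β = asin((r2−r1)/C) = asin(2/99) = 1.1576°
wrap1 = π − 2β = 177.6849°
wrap2 = π + 2β = 182.3151°
tangent length = C·cosβ = 98.9798
L = r1·wrap1 + r2·wrap2 + 2·C·cosβ = 5·3.1012 + 7·3.1820 + 2·98.9798 = 235.7395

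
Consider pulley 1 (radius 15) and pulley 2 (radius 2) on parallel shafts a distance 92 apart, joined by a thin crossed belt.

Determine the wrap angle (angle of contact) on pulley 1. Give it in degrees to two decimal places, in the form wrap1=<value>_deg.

wrap1=201.30_deg

crossed belt: β = asin((r1+r2)/C) = asin(17/92) = 10.6485°
wrap1 = wrap2 = π + 2β = 201.2969°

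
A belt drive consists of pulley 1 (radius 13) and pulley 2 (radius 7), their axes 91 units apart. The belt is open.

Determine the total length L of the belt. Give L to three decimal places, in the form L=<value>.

L=245.228

open belt: β = asin((r2−r1)/C) = asin(-6/91) = -3.7805°
wrap1 = π − 2β = 187.5610°
wrap2 = π + 2β = 172.4390°
tangent length = C·cosβ = 90.8020
L = r1·wrap1 + r2·wrap2 + 2·C·cosβ = 13·3.2736 + 7·3.0096 + 2·90.8020 = 245.2276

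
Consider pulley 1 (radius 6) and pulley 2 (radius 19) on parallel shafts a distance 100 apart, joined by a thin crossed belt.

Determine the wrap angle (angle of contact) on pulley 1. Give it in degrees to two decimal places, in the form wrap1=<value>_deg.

crossed belt: β = asin((r1+r2)/C) = asin(25/100) = 14.4775°
wrap1 = wrap2 = π + 2β = 208.9550°

wrap1=208.96_deg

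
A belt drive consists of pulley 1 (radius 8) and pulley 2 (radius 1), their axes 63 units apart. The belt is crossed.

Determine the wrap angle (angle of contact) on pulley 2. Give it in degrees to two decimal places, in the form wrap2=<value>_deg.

wrap2=196.43_deg

crossed belt: β = asin((r1+r2)/C) = asin(9/63) = 8.2132°
wrap1 = wrap2 = π + 2β = 196.4264°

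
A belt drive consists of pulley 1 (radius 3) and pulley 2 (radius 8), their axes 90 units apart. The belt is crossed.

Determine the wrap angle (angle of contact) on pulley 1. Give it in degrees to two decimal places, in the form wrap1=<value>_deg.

wrap1=194.04_deg

crossed belt: β = asin((r1+r2)/C) = asin(11/90) = 7.0204°
wrap1 = wrap2 = π + 2β = 194.0407°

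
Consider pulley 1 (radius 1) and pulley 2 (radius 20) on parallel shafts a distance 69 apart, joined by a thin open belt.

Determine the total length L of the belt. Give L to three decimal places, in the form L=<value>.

L=209.239

open belt: β = asin((r2−r1)/C) = asin(19/69) = 15.9836°
wrap1 = π − 2β = 148.0328°
wrap2 = π + 2β = 211.9672°
tangent length = C·cosβ = 66.3325
L = r1·wrap1 + r2·wrap2 + 2·C·cosβ = 1·2.5837 + 20·3.6995 + 2·66.3325 = 209.2392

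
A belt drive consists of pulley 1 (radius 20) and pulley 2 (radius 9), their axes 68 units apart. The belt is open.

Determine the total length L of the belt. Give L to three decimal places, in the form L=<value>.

open belt: β = asin((r2−r1)/C) = asin(-11/68) = -9.3093°
wrap1 = π − 2β = 198.6187°
wrap2 = π + 2β = 161.3813°
tangent length = C·cosβ = 67.1044
L = r1·wrap1 + r2·wrap2 + 2·C·cosβ = 20·3.4665 + 9·2.8166 + 2·67.1044 = 228.8895

L=228.890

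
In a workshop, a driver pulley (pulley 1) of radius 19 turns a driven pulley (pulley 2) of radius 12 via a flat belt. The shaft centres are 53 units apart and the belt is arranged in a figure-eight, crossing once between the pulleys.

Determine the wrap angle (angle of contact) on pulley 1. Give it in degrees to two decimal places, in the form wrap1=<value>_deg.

wrap1=251.59_deg

crossed belt: β = asin((r1+r2)/C) = asin(31/53) = 35.7963°
wrap1 = wrap2 = π + 2β = 251.5927°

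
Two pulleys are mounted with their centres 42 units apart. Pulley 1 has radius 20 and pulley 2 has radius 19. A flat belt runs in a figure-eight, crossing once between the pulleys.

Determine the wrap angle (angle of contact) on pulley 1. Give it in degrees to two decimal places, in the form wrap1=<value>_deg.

crossed belt: β = asin((r1+r2)/C) = asin(39/42) = 68.2132°
wrap1 = wrap2 = π + 2β = 316.4264°

wrap1=316.43_deg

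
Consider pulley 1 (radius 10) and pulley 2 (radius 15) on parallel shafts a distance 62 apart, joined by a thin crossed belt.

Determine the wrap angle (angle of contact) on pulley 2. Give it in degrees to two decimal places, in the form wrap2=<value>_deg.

wrap2=227.56_deg

crossed belt: β = asin((r1+r2)/C) = asin(25/62) = 23.7800°
wrap1 = wrap2 = π + 2β = 227.5600°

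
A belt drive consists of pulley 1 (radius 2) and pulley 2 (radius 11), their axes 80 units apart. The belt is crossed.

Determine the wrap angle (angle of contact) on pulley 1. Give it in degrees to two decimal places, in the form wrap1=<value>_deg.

crossed belt: β = asin((r1+r2)/C) = asin(13/80) = 9.3520°
wrap1 = wrap2 = π + 2β = 198.7041°

wrap1=198.70_deg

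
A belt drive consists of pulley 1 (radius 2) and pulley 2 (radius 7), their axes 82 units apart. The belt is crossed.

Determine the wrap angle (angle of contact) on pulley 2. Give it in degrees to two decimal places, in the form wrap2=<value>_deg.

wrap2=192.60_deg

crossed belt: β = asin((r1+r2)/C) = asin(9/82) = 6.3013°
wrap1 = wrap2 = π + 2β = 192.6025°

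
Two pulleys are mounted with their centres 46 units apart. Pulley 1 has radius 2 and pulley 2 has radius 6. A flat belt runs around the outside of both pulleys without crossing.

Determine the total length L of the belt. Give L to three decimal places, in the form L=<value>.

L=117.481

open belt: β = asin((r2−r1)/C) = asin(4/46) = 4.9885°
wrap1 = π − 2β = 170.0229°
wrap2 = π + 2β = 189.9771°
tangent length = C·cosβ = 45.8258
L = r1·wrap1 + r2·wrap2 + 2·C·cosβ = 2·2.9675 + 6·3.3157 + 2·45.8258 = 117.4808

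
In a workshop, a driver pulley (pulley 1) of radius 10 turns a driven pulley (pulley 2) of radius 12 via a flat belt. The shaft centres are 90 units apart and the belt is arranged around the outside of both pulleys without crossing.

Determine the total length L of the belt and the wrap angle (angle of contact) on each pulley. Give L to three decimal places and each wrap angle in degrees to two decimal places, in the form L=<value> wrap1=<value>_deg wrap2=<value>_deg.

open belt: β = asin((r2−r1)/C) = asin(2/90) = 1.2733°
wrap1 = π − 2β = 177.4533°
wrap2 = π + 2β = 182.5467°
tangent length = C·cosβ = 89.9778
L = r1·wrap1 + r2·wrap2 + 2·C·cosβ = 10·3.0971 + 12·3.1860 + 2·89.9778 = 249.1595

L=249.159 wrap1=177.45_deg wrap2=182.55_deg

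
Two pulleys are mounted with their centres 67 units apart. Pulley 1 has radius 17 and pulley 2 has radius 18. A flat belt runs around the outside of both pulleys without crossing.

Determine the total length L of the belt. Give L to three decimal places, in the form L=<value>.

L=243.971

open belt: β = asin((r2−r1)/C) = asin(1/67) = 0.8552°
wrap1 = π − 2β = 178.2896°
wrap2 = π + 2β = 181.7104°
tangent length = C·cosβ = 66.9925
L = r1·wrap1 + r2·wrap2 + 2·C·cosβ = 17·3.1117 + 18·3.1714 + 2·66.9925 = 243.9707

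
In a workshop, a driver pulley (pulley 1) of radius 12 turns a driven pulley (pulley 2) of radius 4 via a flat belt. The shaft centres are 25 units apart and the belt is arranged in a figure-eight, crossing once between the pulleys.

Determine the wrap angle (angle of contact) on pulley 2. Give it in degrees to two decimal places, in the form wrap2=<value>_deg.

crossed belt: β = asin((r1+r2)/C) = asin(16/25) = 39.7918°
wrap1 = wrap2 = π + 2β = 259.5836°

wrap2=259.58_deg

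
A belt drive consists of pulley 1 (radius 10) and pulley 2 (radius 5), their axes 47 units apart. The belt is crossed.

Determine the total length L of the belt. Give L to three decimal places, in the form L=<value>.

L=145.953

crossed belt: β = asin((r1+r2)/C) = asin(15/47) = 18.6115°
wrap1 = wrap2 = π + 2β = 217.2229°
tangent length = C·cosβ = 44.5421
L = (r1+r2)·wrap + 2·C·cosβ = 15·3.7913 + 2·44.5421 = 145.9531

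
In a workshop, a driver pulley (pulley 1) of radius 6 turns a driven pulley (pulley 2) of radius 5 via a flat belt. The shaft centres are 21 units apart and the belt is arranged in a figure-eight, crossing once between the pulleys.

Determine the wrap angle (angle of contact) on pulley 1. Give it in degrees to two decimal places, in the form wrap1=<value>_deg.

crossed belt: β = asin((r1+r2)/C) = asin(11/21) = 31.5881°
wrap1 = wrap2 = π + 2β = 243.1763°

wrap1=243.18_deg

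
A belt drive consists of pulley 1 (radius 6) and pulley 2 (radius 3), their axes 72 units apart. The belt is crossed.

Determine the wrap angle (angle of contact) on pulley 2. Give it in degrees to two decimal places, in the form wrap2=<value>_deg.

crossed belt: β = asin((r1+r2)/C) = asin(9/72) = 7.1808°
wrap1 = wrap2 = π + 2β = 194.3615°

wrap2=194.36_deg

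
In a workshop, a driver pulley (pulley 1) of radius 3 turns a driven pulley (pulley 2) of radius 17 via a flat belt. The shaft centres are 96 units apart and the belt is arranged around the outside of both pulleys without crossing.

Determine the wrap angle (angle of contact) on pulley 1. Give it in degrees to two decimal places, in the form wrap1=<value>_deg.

wrap1=163.23_deg

open belt: β = asin((r2−r1)/C) = asin(14/96) = 8.3855°
wrap1 = π − 2β = 163.2289°
wrap2 = π + 2β = 196.7711°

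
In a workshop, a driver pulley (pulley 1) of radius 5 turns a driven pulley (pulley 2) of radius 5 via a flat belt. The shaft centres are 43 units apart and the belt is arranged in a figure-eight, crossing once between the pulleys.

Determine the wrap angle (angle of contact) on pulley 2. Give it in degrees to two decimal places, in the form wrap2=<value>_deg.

crossed belt: β = asin((r1+r2)/C) = asin(10/43) = 13.4477°
wrap1 = wrap2 = π + 2β = 206.8955°

wrap2=206.90_deg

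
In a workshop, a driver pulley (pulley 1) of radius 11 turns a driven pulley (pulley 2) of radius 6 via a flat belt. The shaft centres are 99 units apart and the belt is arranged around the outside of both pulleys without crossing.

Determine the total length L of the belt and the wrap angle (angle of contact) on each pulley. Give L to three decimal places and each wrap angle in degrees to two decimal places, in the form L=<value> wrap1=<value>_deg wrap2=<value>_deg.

L=251.660 wrap1=185.79_deg wrap2=174.21_deg

open belt: β = asin((r2−r1)/C) = asin(-5/99) = -2.8950°
wrap1 = π − 2β = 185.7899°
wrap2 = π + 2β = 174.2101°
tangent length = C·cosβ = 98.8737
L = r1·wrap1 + r2·wrap2 + 2·C·cosβ = 11·3.2426 + 6·3.0405 + 2·98.8737 = 251.6597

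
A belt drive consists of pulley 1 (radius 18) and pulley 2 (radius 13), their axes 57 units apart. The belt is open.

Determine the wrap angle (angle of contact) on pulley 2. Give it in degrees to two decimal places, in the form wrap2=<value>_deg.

wrap2=169.94_deg

open belt: β = asin((r2−r1)/C) = asin(-5/57) = -5.0324°
wrap1 = π − 2β = 190.0648°
wrap2 = π + 2β = 169.9352°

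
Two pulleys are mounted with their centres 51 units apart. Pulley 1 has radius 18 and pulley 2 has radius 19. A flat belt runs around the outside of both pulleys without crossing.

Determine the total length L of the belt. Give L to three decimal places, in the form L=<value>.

L=218.259

open belt: β = asin((r2−r1)/C) = asin(1/51) = 1.1235°
wrap1 = π − 2β = 177.7530°
wrap2 = π + 2β = 182.2470°
tangent length = C·cosβ = 50.9902
L = r1·wrap1 + r2·wrap2 + 2·C·cosβ = 18·3.1024 + 19·3.1808 + 2·50.9902 = 218.2585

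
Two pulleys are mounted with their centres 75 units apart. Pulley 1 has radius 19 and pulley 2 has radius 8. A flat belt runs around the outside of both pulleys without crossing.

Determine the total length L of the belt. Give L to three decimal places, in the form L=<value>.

L=236.439

open belt: β = asin((r2−r1)/C) = asin(-11/75) = -8.4338°
wrap1 = π − 2β = 196.8676°
wrap2 = π + 2β = 163.1324°
tangent length = C·cosβ = 74.1889
L = r1·wrap1 + r2·wrap2 + 2·C·cosβ = 19·3.4360 + 8·2.8472 + 2·74.1889 = 236.4392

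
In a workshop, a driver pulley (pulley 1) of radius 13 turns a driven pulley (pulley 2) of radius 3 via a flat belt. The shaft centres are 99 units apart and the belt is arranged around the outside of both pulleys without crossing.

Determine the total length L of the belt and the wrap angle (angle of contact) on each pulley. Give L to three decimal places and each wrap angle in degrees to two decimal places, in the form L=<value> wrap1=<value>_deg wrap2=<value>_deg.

open belt: β = asin((r2−r1)/C) = asin(-10/99) = -5.7973°
wrap1 = π − 2β = 191.5947°
wrap2 = π + 2β = 168.4053°
tangent length = C·cosβ = 98.4937
L = r1·wrap1 + r2·wrap2 + 2·C·cosβ = 13·3.3440 + 3·2.9392 + 2·98.4937 = 249.2764

L=249.276 wrap1=191.59_deg wrap2=168.41_deg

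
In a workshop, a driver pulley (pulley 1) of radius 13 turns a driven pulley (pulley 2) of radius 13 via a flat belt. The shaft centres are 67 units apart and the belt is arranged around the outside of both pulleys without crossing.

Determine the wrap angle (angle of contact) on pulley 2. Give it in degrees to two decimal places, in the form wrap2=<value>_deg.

wrap2=180.00_deg

open belt: β = asin((r2−r1)/C) = asin(0/67) = 0.0000°
wrap1 = π − 2β = 180.0000°
wrap2 = π + 2β = 180.0000°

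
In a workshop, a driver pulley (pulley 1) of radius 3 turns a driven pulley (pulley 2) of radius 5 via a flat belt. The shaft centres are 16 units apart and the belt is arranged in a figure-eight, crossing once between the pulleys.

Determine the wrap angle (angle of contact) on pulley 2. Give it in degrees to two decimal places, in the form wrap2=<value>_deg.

wrap2=240.00_deg

crossed belt: β = asin((r1+r2)/C) = asin(8/16) = 30.0000°
wrap1 = wrap2 = π + 2β = 240.0000°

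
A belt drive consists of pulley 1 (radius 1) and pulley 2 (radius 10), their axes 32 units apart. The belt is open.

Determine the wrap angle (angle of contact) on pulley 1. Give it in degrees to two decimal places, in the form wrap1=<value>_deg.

open belt: β = asin((r2−r1)/C) = asin(9/32) = 16.3348°
wrap1 = π − 2β = 147.3304°
wrap2 = π + 2β = 212.6696°

wrap1=147.33_deg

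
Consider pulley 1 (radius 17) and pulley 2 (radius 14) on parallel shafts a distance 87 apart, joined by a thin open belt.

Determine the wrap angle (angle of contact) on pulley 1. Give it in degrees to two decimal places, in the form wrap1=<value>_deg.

open belt: β = asin((r2−r1)/C) = asin(-3/87) = -1.9761°
wrap1 = π − 2β = 183.9522°
wrap2 = π + 2β = 176.0478°

wrap1=183.95_deg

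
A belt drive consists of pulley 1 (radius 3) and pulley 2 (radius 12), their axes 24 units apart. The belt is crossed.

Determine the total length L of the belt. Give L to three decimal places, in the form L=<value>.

L=104.848

crossed belt: β = asin((r1+r2)/C) = asin(15/24) = 38.6822°
wrap1 = wrap2 = π + 2β = 257.3644°
tangent length = C·cosβ = 18.7350
L = (r1+r2)·wrap + 2·C·cosβ = 15·4.4919 + 2·18.7350 = 104.8478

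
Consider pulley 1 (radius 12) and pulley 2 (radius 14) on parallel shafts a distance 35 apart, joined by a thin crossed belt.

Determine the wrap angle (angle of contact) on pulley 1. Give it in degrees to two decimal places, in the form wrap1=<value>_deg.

wrap1=275.95_deg

crossed belt: β = asin((r1+r2)/C) = asin(26/35) = 47.9754°
wrap1 = wrap2 = π + 2β = 275.9507°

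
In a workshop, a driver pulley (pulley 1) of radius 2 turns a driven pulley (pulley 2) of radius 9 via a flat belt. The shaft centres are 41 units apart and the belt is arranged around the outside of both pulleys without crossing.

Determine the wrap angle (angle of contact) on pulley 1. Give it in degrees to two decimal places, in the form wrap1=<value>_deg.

wrap1=160.34_deg

open belt: β = asin((r2−r1)/C) = asin(7/41) = 9.8304°
wrap1 = π − 2β = 160.3393°
wrap2 = π + 2β = 199.6607°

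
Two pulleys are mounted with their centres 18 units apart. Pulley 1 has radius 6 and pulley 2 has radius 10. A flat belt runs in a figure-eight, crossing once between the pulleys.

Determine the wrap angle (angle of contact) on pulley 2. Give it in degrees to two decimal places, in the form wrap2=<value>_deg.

crossed belt: β = asin((r1+r2)/C) = asin(16/18) = 62.7340°
wrap1 = wrap2 = π + 2β = 305.4679°

wrap2=305.47_deg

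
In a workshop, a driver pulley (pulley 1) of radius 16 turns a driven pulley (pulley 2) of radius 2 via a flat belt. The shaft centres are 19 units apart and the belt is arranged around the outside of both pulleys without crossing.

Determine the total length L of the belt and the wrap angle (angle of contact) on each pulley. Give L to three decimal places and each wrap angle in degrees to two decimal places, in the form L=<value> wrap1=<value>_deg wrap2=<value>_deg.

L=105.434 wrap1=274.93_deg wrap2=85.07_deg

open belt: β = asin((r2−r1)/C) = asin(-14/19) = -47.4631°
wrap1 = π − 2β = 274.9262°
wrap2 = π + 2β = 85.0738°
tangent length = C·cosβ = 12.8452
L = r1·wrap1 + r2·wrap2 + 2·C·cosβ = 16·4.7984 + 2·1.4848 + 2·12.8452 = 105.4340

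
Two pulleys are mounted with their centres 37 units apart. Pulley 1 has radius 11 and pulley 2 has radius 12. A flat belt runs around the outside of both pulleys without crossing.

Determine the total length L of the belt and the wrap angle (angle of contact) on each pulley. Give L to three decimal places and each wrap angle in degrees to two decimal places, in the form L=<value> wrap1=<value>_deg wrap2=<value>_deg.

L=146.284 wrap1=176.90_deg wrap2=183.10_deg

open belt: β = asin((r2−r1)/C) = asin(1/37) = 1.5487°
wrap1 = π − 2β = 176.9026°
wrap2 = π + 2β = 183.0974°
tangent length = C·cosβ = 36.9865
L = r1·wrap1 + r2·wrap2 + 2·C·cosβ = 11·3.0875 + 12·3.1957 + 2·36.9865 = 146.2837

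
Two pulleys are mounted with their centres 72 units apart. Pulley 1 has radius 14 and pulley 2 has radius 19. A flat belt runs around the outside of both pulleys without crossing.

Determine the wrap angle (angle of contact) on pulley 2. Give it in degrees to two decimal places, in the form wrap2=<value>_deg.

wrap2=187.96_deg

open belt: β = asin((r2−r1)/C) = asin(5/72) = 3.9821°
wrap1 = π − 2β = 172.0358°
wrap2 = π + 2β = 187.9642°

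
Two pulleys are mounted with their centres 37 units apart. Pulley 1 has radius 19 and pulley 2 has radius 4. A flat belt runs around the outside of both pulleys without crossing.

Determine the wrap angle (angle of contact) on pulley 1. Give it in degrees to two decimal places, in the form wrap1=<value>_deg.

wrap1=227.83_deg

open belt: β = asin((r2−r1)/C) = asin(-15/37) = -23.9165°
wrap1 = π − 2β = 227.8331°
wrap2 = π + 2β = 132.1669°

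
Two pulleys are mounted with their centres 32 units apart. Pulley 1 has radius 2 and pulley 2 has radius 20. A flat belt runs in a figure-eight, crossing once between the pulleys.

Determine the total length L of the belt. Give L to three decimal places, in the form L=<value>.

L=148.945

crossed belt: β = asin((r1+r2)/C) = asin(22/32) = 43.4325°
wrap1 = wrap2 = π + 2β = 266.8651°
tangent length = C·cosβ = 23.2379
L = (r1+r2)·wrap + 2·C·cosβ = 22·4.6577 + 2·23.2379 = 148.9446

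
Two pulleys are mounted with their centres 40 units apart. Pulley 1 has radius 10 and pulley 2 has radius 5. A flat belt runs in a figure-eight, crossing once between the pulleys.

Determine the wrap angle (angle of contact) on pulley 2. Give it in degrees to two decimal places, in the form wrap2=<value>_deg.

wrap2=224.05_deg

crossed belt: β = asin((r1+r2)/C) = asin(15/40) = 22.0243°
wrap1 = wrap2 = π + 2β = 224.0486°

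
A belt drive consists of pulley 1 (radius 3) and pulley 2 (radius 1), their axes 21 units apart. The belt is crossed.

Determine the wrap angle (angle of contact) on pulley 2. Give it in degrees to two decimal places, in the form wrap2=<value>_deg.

crossed belt: β = asin((r1+r2)/C) = asin(4/21) = 10.9806°
wrap1 = wrap2 = π + 2β = 201.9612°

wrap2=201.96_deg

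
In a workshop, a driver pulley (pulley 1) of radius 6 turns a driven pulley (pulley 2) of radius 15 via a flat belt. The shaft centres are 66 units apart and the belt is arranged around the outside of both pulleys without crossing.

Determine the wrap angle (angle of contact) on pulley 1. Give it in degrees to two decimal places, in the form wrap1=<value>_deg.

open belt: β = asin((r2−r1)/C) = asin(9/66) = 7.8375°
wrap1 = π − 2β = 164.3250°
wrap2 = π + 2β = 195.6750°

wrap1=164.33_deg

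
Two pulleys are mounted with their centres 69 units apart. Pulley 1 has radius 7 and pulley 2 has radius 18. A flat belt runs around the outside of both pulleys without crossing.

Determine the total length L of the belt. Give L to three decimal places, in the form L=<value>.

L=218.297

open belt: β = asin((r2−r1)/C) = asin(11/69) = 9.1732°
wrap1 = π − 2β = 161.6535°
wrap2 = π + 2β = 198.3465°
tangent length = C·cosβ = 68.1175
L = r1·wrap1 + r2·wrap2 + 2·C·cosβ = 7·2.8214 + 18·3.4618 + 2·68.1175 = 218.2972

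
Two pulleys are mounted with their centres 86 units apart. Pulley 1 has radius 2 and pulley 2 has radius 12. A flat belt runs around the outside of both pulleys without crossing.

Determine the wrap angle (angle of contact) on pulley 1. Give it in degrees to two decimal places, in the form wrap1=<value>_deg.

wrap1=166.65_deg

open belt: β = asin((r2−r1)/C) = asin(10/86) = 6.6774°
wrap1 = π − 2β = 166.6452°
wrap2 = π + 2β = 193.3548°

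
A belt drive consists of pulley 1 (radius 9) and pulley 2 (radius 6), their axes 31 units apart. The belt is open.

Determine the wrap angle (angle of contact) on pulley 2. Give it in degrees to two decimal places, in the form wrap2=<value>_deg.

open belt: β = asin((r2−r1)/C) = asin(-3/31) = -5.5534°
wrap1 = π − 2β = 191.1069°
wrap2 = π + 2β = 168.8931°

wrap2=168.89_deg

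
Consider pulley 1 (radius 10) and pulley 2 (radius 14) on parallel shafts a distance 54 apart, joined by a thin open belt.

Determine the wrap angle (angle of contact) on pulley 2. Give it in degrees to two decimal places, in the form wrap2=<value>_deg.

wrap2=188.50_deg

open belt: β = asin((r2−r1)/C) = asin(4/54) = 4.2480°
wrap1 = π − 2β = 171.5040°
wrap2 = π + 2β = 188.4960°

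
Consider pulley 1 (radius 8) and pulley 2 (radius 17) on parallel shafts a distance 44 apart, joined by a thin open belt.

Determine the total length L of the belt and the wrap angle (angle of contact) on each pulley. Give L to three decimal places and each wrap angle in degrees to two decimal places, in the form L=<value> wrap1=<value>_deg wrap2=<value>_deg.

L=168.387 wrap1=156.39_deg wrap2=203.61_deg

open belt: β = asin((r2−r1)/C) = asin(9/44) = 11.8029°
wrap1 = π − 2β = 156.3942°
wrap2 = π + 2β = 203.6058°
tangent length = C·cosβ = 43.0697
L = r1·wrap1 + r2·wrap2 + 2·C·cosβ = 8·2.7296 + 17·3.5536 + 2·43.0697 = 168.3872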